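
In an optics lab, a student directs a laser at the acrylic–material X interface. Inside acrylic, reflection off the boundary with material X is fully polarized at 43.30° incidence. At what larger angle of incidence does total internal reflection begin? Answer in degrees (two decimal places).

θ_c ≈ 70.45°

n₂/n₁ = tan 43.30° = 0.9424; the critical angle satisfies sin θ_c = n₂/n₁.
θ_c = arcsin(0.9424) = 70.45°.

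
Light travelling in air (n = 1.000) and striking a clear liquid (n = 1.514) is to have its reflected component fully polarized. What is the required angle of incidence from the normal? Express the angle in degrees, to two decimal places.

θ_B ≈ 56.56°

At Brewster's angle the reflected and refracted rays are perpendicular, which with Snell's law gives tan θ_B = n₂/n₁.
Here n₂/n₁ = 1.514/1.000 = 1.5140, and Brewster's law gives tan θ_B = n₂/n₁. Taking the arctangent, θ_B = 56.56°.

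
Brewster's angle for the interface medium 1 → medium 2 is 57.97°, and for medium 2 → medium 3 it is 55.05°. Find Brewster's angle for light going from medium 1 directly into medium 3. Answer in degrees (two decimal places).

n₂/n₁ = tan 57.97° = 1.5985 and n₃/n₂ = tan 55.05° = 1.4308.
Multiplying, n₃/n₁ = 1.5985 × 1.4308 = 2.2871, and θ_B(1→3) = arctan 2.2871 = 66.38°.

θ_B ≈ 66.38°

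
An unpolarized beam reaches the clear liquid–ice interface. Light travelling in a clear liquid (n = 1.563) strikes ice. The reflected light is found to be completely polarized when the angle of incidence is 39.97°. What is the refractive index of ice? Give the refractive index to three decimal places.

n ≈ 1.310

Brewster's law: tan θ_B = n₂/n₁ (light incident in a clear liquid, refracted into ice).
n₂ = n₁ tan θ_B = 1.563 × tan 39.97° = 1.310.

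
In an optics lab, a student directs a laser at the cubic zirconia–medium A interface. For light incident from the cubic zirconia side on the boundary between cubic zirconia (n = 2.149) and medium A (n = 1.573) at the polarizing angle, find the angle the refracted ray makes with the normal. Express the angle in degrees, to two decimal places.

θ_t ≈ 53.80°

tan θ_B = n₂/n₁ = 1.573/2.149 = 0.7320, so θ_B = 36.20°.
The refracted ray is perpendicular to the reflected ray, so θ_t = 90° − θ_B = 53.80°.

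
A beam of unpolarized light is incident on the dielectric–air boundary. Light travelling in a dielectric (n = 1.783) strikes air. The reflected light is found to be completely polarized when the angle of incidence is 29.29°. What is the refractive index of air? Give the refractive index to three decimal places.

At the polarizing angle, tan θ_B = n₂/n₁ with n₁ on the incident side (a dielectric) and n₂ on the transmitted side (air).
n₂ = n₁ tan θ_B = 1.783 × tan 29.29° = 1.000.

n ≈ 1.000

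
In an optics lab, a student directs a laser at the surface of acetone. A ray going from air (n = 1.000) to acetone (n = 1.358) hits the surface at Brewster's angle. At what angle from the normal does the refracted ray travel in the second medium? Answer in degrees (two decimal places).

θ_t ≈ 36.37°

First find Brewster's angle: tan θ_B = 1.358/1.000 = 1.3580, giving θ_B = 53.63°.
At Brewster's angle the reflected and refracted rays are perpendicular, so θ_t = 90° − θ_B = 90° − 53.63° = 36.37°.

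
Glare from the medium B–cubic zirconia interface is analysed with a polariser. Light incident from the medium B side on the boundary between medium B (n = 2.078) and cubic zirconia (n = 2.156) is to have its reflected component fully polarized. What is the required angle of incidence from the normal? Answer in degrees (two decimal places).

tan θ_B = n₂/n₁ = 2.156/2.078 = 1.0375.
θ_B = arctan(1.0375) = 46.06°.

θ_B ≈ 46.06°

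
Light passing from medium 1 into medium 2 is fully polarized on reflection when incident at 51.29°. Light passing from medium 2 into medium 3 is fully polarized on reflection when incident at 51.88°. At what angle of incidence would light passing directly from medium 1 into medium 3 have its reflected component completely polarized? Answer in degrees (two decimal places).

θ_B ≈ 57.84°

Each Brewster angle gives a ratio: n₂/n₁ = tan 51.29° = 1.2478, n₃/n₂ = tan 51.88° = 1.2744.
So n₃/n₁ = (n₂/n₁)(n₃/n₂) = 1.2478 × 1.2744 = 1.5902.
θ_B(1→3) = arctan(1.5902) = 57.84°.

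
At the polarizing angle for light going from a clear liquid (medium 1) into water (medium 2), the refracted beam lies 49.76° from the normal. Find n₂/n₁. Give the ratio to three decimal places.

n₂/n₁ ≈ 0.846

At Brewster incidence θ_B = 90° − θ_t = 90° − 49.76° = 40.24°.
Then n₂/n₁ = tan θ_B = tan 40.24° = 0.846.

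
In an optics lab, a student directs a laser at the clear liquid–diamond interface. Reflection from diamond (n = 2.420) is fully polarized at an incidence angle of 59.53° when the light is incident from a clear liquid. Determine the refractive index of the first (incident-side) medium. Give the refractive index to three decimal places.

At the Brewster angle, tan θ_B = n₂/n₁ with n₁ on the incident side (a clear liquid) and n₂ on the transmitted side (diamond).
n₁ = n₂ / tan θ_B = 2.420 / tan 59.53° = 1.424.

n ≈ 1.424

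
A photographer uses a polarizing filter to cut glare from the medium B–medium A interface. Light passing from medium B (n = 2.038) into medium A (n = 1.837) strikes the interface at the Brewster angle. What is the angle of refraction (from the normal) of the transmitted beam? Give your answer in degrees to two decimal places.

θ_t ≈ 47.97°

First find Brewster's angle: tan θ_B = 1.837/2.038 = 0.9014, giving θ_B = 42.03°.
At Brewster's angle the reflected and refracted rays are perpendicular, so θ_t = 90° − θ_B = 90° − 42.03° = 47.97°.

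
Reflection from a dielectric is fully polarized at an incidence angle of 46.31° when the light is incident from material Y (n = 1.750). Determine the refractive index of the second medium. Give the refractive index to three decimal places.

Full polarization of the reflected beam means tan θ_B = n₂/n₁, where n₁ is the incident medium (material Y).
n₂ = n₁ tan θ_B = 1.750 × tan 46.31° = 1.832.

n ≈ 1.832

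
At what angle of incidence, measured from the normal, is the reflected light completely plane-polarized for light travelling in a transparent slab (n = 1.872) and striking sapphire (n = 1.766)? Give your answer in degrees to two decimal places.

θ_B ≈ 43.33°

Brewster's condition: tan θ_B = n₂/n₁ = 1.766/1.872 = 0.9434.
θ_B = arctan(0.9434) = 43.33°.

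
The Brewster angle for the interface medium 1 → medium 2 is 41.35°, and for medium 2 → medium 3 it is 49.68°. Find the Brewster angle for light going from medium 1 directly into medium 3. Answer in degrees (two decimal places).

n₂/n₁ = tan 41.35° = 0.8801 and n₃/n₂ = tan 49.68° = 1.1783.
n₃/n₁ = 1.0370. Then tan θ_B(1→3) = n₃/n₁, so θ_B(1→3) = arctan(1.0370) = 46.04°.

θ_B ≈ 46.04°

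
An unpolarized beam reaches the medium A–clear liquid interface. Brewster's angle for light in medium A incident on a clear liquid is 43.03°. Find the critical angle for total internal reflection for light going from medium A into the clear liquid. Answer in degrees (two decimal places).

n₂/n₁ = tan 43.03° = 0.9335; the critical angle satisfies sin θ_c = n₂/n₁.
θ_c = arcsin(0.9335) = 68.99°.

θ_c ≈ 68.99°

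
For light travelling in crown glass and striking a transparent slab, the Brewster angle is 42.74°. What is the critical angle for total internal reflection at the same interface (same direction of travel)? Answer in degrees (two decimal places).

n₂/n₁ = tan 42.74° = 0.9241; the critical angle satisfies sin θ_c = n₂/n₁.
θ_c = arcsin(0.9241) = 67.53°.

θ_c ≈ 67.53°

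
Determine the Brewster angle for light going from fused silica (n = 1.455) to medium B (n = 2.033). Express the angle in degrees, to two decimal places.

The reflected p-component vanishes when tan θ_B = n₂/n₁.
Brewster's condition: tan θ_B = n₂/n₁ = 2.033/1.455 = 1.3973.
θ_B = arctan(1.3973) = 54.41°.

θ_B ≈ 54.41°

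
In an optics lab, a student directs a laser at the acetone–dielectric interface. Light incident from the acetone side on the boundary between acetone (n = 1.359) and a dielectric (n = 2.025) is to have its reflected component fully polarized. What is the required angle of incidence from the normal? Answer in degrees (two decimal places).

θ_B ≈ 56.13°

Brewster's condition: tan θ_B = n₂/n₁ = 2.025/1.359 = 1.4901.
So θ_B = arctan 1.4901 = 56.13°.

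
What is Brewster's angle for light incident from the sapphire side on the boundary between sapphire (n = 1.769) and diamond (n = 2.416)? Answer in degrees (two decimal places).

θ_B ≈ 53.79°

Brewster's condition: tan θ_B = n₂/n₁ = 2.416/1.769 = 1.3657.
So θ_B = arctan 1.3657 = 53.79°.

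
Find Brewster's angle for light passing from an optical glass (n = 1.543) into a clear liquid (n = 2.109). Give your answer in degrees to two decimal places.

At Brewster's angle the reflected and refracted rays are perpendicular, which with Snell's law gives tan θ_B = n₂/n₁.
Here n₂/n₁ = 2.109/1.543 = 1.3668, and Brewster's law gives tan θ_B = n₂/n₁.
So θ_B = arctan 1.3668 = 53.81°.

θ_B ≈ 53.81°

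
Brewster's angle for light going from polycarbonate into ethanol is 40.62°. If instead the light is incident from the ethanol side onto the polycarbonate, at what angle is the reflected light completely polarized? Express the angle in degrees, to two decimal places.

θ_B' ≈ 49.38°

Reversing the direction swaps n₁ and n₂, so tan θ_B' = 1/tan θ_B and θ_B' = 90° − θ_B.
Hence θ_B' = 90° − 40.62° = 49.38°.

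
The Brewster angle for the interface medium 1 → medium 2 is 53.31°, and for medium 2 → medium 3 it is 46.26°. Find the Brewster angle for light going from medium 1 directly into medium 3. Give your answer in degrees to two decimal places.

n₂/n₁ = tan 53.31° = 1.3421 and n₃/n₂ = tan 46.26° = 1.0450.
Multiplying, n₃/n₁ = 1.3421 × 1.0450 = 1.4025, and θ_B(1→3) = arctan 1.4025 = 54.51°.

θ_B ≈ 54.51°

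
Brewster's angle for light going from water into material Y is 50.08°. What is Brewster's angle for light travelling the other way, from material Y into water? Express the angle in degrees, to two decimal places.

Reversing the direction swaps n₁ and n₂, so tan θ_B' = 1/tan θ_B and θ_B' = 90° − θ_B.
Hence θ_B' = 90° − 50.08° = 39.92°.

θ_B' ≈ 39.92°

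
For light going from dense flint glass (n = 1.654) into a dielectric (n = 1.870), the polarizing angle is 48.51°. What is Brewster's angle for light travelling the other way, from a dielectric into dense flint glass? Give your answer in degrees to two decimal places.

The two Brewster angles are complementary: θ_B' = 90° − θ_B = 90° − 48.51° = 41.49°.

θ_B' ≈ 41.49°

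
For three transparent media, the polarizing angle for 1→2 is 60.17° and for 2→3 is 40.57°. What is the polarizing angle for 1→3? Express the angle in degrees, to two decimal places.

n₂/n₁ = tan 60.17° = 1.7440 and n₃/n₂ = tan 40.57° = 0.8562.
So n₃/n₁ = (n₂/n₁)(n₃/n₂) = 1.7440 × 0.8562 = 1.4932.
θ_B(1→3) = arctan(1.4932) = 56.19°.

θ_B ≈ 56.19°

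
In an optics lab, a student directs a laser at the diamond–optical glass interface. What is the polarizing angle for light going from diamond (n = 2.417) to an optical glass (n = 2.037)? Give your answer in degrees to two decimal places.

The reflected p-component vanishes when tan θ_B = n₂/n₁.
Here n₂/n₁ = 2.037/2.417 = 0.8428, and Brewster's law gives tan θ_B = n₂/n₁.
θ_B = arctan(0.8428) = 40.12°.

θ_B ≈ 40.12°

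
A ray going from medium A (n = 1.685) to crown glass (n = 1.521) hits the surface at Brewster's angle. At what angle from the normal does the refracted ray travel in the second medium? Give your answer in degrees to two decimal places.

tan θ_B = n₂/n₁ = 1.521/1.685 = 0.9027, so θ_B = 42.07°.
The refracted ray is perpendicular to the reflected ray, so θ_t = 90° − θ_B = 47.93°.

θ_t ≈ 47.93°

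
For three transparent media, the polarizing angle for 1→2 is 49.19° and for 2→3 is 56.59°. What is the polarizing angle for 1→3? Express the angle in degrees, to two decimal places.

θ_B ≈ 60.34°

Each Brewster angle gives a ratio: n₂/n₁ = tan 49.19° = 1.1581, n₃/n₂ = tan 56.59° = 1.5160.
So n₃/n₁ = (n₂/n₁)(n₃/n₂) = 1.1581 × 1.5160 = 1.7557.
θ_B(1→3) = arctan(1.7557) = 60.34°.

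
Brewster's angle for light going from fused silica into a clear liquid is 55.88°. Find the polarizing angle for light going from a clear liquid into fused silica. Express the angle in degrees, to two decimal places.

θ_B' ≈ 34.12°

Reversing the direction swaps n₁ and n₂, so tan θ_B' = 1/tan θ_B and θ_B' = 90° − θ_B.
Hence θ_B' = 90° − 55.88° = 34.12°.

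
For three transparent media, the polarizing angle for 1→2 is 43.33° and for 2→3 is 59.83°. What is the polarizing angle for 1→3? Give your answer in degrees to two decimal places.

n₂/n₁ = tan 43.33° = 0.9433 and n₃/n₂ = tan 59.83° = 1.7202.
So n₃/n₁ = (n₂/n₁)(n₃/n₂) = 0.9433 × 1.7202 = 1.6228.
θ_B(1→3) = arctan(1.6228) = 58.36°.

θ_B ≈ 58.36°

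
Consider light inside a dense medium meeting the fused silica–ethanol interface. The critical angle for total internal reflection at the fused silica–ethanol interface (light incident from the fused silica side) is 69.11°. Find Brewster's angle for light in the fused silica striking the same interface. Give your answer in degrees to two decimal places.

n₂/n₁ = sin θ_c = sin 69.11° = 0.9343.
tan θ_B equals the same ratio, so θ_B = arctan(0.9343) = 43.05°.

θ_B ≈ 43.05°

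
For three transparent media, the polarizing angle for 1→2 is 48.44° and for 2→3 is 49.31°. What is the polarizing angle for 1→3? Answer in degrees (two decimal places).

Each Brewster angle gives a ratio: n₂/n₁ = tan 48.44° = 1.1279, n₃/n₂ = tan 49.31° = 1.1630.
n₃/n₁ = 1.3118. Then tan θ_B(1→3) = n₃/n₁, so θ_B(1→3) = arctan(1.3118) = 52.68°.

θ_B ≈ 52.68°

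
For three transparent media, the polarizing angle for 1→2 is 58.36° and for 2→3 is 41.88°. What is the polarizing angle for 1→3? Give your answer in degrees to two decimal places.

n₂/n₁ = tan 58.36° = 1.6229 and n₃/n₂ = tan 41.88° = 0.8966.
Multiplying, n₃/n₁ = 1.6229 × 0.8966 = 1.4552, and θ_B(1→3) = arctan 1.4552 = 55.50°.

θ_B ≈ 55.50°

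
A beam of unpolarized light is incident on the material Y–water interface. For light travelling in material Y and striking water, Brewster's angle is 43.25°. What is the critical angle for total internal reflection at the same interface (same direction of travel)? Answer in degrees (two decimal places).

θ_c ≈ 70.17°

n₂/n₁ = tan 43.25° = 0.9407; the critical angle satisfies sin θ_c = n₂/n₁.
θ_c = arcsin(0.9407) = 70.17°.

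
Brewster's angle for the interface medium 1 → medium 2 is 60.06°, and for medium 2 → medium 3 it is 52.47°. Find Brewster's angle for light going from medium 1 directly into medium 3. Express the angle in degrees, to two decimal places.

θ_B ≈ 66.13°

tan θ_B(1→2) = n₂/n₁ = tan 60.06° = 1.7362.
tan θ_B(2→3) = n₃/n₂ = tan 52.47° = 1.3018.
So n₃/n₁ = (n₂/n₁)(n₃/n₂) = 1.7362 × 1.3018 = 2.2603.
θ_B(1→3) = arctan(2.2603) = 66.13°.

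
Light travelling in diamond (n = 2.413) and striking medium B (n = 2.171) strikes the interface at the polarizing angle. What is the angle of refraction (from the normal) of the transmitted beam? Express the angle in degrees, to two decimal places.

First find Brewster's angle: tan θ_B = 2.171/2.413 = 0.8997, giving θ_B = 41.98°.
The refracted ray is perpendicular to the reflected ray, so θ_t = 90° − θ_B = 48.02°.

θ_t ≈ 48.02°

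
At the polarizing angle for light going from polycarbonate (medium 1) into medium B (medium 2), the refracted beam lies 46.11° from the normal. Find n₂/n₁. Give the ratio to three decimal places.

n₂/n₁ ≈ 0.962

θ_B + θ_t = 90°, so θ_B = 90° − 46.11° = 43.89°.
Then n₂/n₁ = tan θ_B = tan 43.89° = 0.962.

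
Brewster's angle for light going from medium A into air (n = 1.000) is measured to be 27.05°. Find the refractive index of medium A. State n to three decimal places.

n ≈ 1.958

At Brewster's angle, tan θ_B = n₂/n₁ with n₁ on the incident side (medium A) and n₂ on the transmitted side (air).
n₁ = n₂ / tan θ_B = 1.000 / tan 27.05° = 1.958.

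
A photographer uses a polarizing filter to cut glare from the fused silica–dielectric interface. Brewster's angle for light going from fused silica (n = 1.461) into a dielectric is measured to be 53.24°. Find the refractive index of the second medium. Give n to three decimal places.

Full polarization of the reflected beam means tan θ_B = n₂/n₁, where n₁ is the incident medium (fused silica).
n₂ = n₁ tan θ_B = 1.461 × tan 53.24° = 1.956.

n ≈ 1.956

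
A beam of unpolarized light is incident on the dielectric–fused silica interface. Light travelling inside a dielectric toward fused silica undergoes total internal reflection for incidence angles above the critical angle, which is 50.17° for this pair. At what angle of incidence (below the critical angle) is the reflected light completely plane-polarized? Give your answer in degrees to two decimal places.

θ_B ≈ 37.52°

n₂/n₁ = sin θ_c = sin 50.17° = 0.7679.
tan θ_B equals the same ratio, so θ_B = arctan(0.7679) = 37.52°.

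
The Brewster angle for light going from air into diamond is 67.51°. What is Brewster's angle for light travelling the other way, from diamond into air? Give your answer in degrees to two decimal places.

The two Brewster angles are complementary: θ_B' = 90° − θ_B = 90° − 67.51° = 22.49°.

θ_B' ≈ 22.49°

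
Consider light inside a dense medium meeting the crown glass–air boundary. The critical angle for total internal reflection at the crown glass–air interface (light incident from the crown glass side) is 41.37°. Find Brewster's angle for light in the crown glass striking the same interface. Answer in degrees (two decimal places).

n₂/n₁ = sin θ_c = sin 41.37° = 0.6609.
tan θ_B equals the same ratio, so θ_B = arctan(0.6609) = 33.46°.

θ_B ≈ 33.46°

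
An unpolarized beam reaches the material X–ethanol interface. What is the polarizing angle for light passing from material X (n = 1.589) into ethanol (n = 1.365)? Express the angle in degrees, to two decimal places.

θ_B ≈ 40.66°

The reflected p-component vanishes when tan θ_B = n₂/n₁.
Brewster's condition: tan θ_B = n₂/n₁ = 1.365/1.589 = 0.8590. Taking the arctangent, θ_B = 40.66°.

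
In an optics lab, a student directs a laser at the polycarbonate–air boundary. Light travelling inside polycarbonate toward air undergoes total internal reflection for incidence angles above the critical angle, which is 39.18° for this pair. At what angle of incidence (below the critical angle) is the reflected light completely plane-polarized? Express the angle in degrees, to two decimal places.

θ_B ≈ 32.28°

At the critical angle sin θ_c = n₂/n₁, giving n₂/n₁ = sin 39.18° = 0.6318.
Then tan θ_B = n₂/n₁ = 0.6318, so θ_B = arctan 0.6318 = 32.28°.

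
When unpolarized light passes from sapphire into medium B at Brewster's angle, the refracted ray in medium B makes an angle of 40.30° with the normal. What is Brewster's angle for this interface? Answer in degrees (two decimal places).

θ_B ≈ 49.70°

At Brewster's angle the reflected and refracted rays are perpendicular, so θ_B + θ_t = 90°.
θ_B = 90° − 40.30° = 49.70°.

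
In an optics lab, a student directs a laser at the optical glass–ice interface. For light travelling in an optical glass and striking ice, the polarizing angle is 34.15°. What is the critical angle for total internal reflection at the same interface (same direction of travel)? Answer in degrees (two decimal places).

θ_c ≈ 42.71°

n₂/n₁ = tan 34.15° = 0.6783; the critical angle satisfies sin θ_c = n₂/n₁.
θ_c = arcsin(0.6783) = 42.71°.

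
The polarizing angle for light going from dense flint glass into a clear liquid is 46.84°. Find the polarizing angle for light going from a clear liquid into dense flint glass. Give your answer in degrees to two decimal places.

θ_B' ≈ 43.16°

tan θ_B' = n₁/n₂ = 1/tan θ_B, so θ_B' = 90° − θ_B.
θ_B' = 90° − 46.84° = 43.16°.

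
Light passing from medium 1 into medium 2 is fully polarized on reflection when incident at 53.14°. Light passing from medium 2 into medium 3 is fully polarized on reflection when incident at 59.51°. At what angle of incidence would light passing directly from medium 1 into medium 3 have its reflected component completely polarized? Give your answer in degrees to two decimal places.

Each Brewster angle gives a ratio: n₂/n₁ = tan 53.14° = 1.3338, n₃/n₂ = tan 59.51° = 1.6983.
n₃/n₁ = 2.2653. Then tan θ_B(1→3) = n₃/n₁, so θ_B(1→3) = arctan(2.2653) = 66.18°.

θ_B ≈ 66.18°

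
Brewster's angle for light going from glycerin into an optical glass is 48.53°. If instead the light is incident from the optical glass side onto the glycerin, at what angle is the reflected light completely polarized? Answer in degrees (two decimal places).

The two Brewster angles are complementary: θ_B' = 90° − θ_B = 90° − 48.53° = 41.47°.

θ_B' ≈ 41.47°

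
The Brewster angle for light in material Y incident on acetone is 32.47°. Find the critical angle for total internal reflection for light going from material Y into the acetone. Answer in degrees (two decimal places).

θ_c ≈ 39.52°

tan θ_B = n₂/n₁ = tan 32.47° = 0.6363.
Total internal reflection: sin θ_c = n₂/n₁ = 0.6363.
θ_c = arcsin(0.6363) = 39.52°.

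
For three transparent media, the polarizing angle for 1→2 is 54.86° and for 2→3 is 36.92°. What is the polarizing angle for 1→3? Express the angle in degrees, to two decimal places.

θ_B ≈ 46.87°

Each Brewster angle gives a ratio: n₂/n₁ = tan 54.86° = 1.4207, n₃/n₂ = tan 36.92° = 0.7514.
Multiplying, n₃/n₁ = 1.4207 × 0.7514 = 1.0675, and θ_B(1→3) = arctan 1.0675 = 46.87°.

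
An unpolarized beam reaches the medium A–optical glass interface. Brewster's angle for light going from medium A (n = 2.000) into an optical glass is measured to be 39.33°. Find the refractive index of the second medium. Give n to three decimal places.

At Brewster's angle, tan θ_B = n₂/n₁ with n₁ on the incident side (medium A) and n₂ on the transmitted side (an optical glass).
n₂ = n₁ tan θ_B = 2.000 × tan 39.33° = 1.639.

n ≈ 1.639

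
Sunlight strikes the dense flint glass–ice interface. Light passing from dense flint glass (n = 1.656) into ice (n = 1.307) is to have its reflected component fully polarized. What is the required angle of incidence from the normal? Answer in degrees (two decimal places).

θ_B ≈ 38.28°

At Brewster's angle the reflected and refracted rays are perpendicular, which with Snell's law gives tan θ_B = n₂/n₁.
Here n₂/n₁ = 1.307/1.656 = 0.7893, and Brewster's law gives tan θ_B = n₂/n₁.
So θ_B = arctan 0.7893 = 38.28°.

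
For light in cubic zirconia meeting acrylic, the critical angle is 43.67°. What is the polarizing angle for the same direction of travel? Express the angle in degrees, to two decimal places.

θ_B ≈ 34.63°

sin θ_c = n₂/n₁, so n₂/n₁ = sin 43.67° = 0.6905.
Brewster: tan θ_B = n₂/n₁ = 0.6905.
θ_B = arctan(0.6905) = 34.63°.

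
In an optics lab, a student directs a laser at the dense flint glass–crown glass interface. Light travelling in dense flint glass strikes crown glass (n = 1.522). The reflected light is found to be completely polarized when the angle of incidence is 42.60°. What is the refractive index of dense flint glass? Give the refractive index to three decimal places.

Brewster's law: tan θ_B = n₂/n₁ (light incident in dense flint glass, refracted into crown glass).
n₁ = n₂ / tan θ_B = 1.522 / tan 42.60° = 1.655.

n ≈ 1.655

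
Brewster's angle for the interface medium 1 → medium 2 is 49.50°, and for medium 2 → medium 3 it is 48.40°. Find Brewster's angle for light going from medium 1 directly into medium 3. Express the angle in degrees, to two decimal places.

θ_B ≈ 52.83°

n₂/n₁ = tan 49.50° = 1.1708 and n₃/n₂ = tan 48.40° = 1.1263.
n₃/n₁ = 1.3188. Then tan θ_B(1→3) = n₃/n₁, so θ_B(1→3) = arctan(1.3188) = 52.83°.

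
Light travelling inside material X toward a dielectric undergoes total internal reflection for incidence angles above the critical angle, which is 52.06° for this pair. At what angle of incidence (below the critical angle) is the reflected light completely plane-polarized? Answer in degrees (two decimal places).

sin θ_c = n₂/n₁, so n₂/n₁ = sin 52.06° = 0.7887.
Brewster: tan θ_B = n₂/n₁ = 0.7887.
θ_B = arctan(0.7887) = 38.26°.

θ_B ≈ 38.26°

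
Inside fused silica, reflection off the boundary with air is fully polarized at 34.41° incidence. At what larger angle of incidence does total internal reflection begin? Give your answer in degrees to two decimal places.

From Brewster, n₂/n₁ = tan θ_B = tan 34.41° = 0.6850.
Then sin θ_c = n₂/n₁ = 0.6850, so θ_c = arcsin 0.6850 = 43.23°.

θ_c ≈ 43.23°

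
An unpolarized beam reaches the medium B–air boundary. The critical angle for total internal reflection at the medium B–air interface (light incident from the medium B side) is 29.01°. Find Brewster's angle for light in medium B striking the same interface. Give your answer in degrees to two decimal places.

θ_B ≈ 25.87°

sin θ_c = n₂/n₁, so n₂/n₁ = sin 29.01° = 0.4850.
Brewster: tan θ_B = n₂/n₁ = 0.4850.
θ_B = arctan(0.4850) = 25.87°.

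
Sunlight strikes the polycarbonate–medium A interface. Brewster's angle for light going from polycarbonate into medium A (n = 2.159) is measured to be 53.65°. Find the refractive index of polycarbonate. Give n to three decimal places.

n ≈ 1.589

Brewster's law: tan θ_B = n₂/n₁ (light incident in polycarbonate, refracted into medium A).
n₁ = n₂ / tan θ_B = 2.159 / tan 53.65° = 1.589.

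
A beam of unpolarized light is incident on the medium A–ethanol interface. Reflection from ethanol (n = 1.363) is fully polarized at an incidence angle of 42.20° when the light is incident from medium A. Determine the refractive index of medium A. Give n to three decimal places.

Brewster's law: tan θ_B = n₂/n₁ (light incident in medium A, refracted into ethanol).
n₁ = n₂ / tan θ_B = 1.363 / tan 42.20° = 1.503.

n ≈ 1.503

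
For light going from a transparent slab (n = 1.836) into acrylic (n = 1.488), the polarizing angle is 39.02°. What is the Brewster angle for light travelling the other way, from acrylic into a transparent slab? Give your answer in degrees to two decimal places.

The two Brewster angles are complementary: θ_B' = 90° − θ_B = 90° − 39.02° = 50.98°.

θ_B' ≈ 50.98°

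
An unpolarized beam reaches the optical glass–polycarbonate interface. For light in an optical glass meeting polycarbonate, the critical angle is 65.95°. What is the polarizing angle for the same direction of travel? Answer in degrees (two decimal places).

θ_B ≈ 42.40°

At the critical angle sin θ_c = n₂/n₁, giving n₂/n₁ = sin 65.95° = 0.9132.
Then tan θ_B = n₂/n₁ = 0.9132, so θ_B = arctan 0.9132 = 42.40°.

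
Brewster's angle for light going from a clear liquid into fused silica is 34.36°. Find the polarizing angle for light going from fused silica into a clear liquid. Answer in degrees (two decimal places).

Reversing the direction swaps n₁ and n₂, so tan θ_B' = 1/tan θ_B and θ_B' = 90° − θ_B.
Hence θ_B' = 90° − 34.36° = 55.64°.

θ_B' ≈ 55.64°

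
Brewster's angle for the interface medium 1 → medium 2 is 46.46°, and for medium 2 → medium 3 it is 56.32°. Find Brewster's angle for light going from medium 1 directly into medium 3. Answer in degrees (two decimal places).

θ_B ≈ 57.65°

tan θ_B(1→2) = n₂/n₁ = tan 46.46° = 1.0523.
tan θ_B(2→3) = n₃/n₂ = tan 56.32° = 1.5006.
Multiplying, n₃/n₁ = 1.0523 × 1.5006 = 1.5791, and θ_B(1→3) = arctan 1.5791 = 57.65°.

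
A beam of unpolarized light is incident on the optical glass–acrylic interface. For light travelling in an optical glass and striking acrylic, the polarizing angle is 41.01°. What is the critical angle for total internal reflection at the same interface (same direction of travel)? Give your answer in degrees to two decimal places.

θ_c ≈ 60.41°

From Brewster, n₂/n₁ = tan θ_B = tan 41.01° = 0.8696.
Then sin θ_c = n₂/n₁ = 0.8696, so θ_c = arcsin 0.8696 = 60.41°.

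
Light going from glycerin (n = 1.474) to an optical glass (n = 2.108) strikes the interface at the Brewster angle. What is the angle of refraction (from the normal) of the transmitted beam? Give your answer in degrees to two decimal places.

θ_t ≈ 34.96°

tan θ_B = n₂/n₁ = 2.108/1.474 = 1.4301, so θ_B = 55.04°.
Since θ_B + θ_t = 90° at Brewster incidence, θ_t = 90° − 55.04° = 34.96°.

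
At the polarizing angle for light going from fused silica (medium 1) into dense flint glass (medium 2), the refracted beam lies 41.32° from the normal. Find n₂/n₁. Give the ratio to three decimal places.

n₂/n₁ ≈ 1.137

At Brewster incidence θ_B = 90° − θ_t = 90° − 41.32° = 48.68°.
tan θ_B = n₂/n₁, so n₂/n₁ = tan 48.68° = 1.137.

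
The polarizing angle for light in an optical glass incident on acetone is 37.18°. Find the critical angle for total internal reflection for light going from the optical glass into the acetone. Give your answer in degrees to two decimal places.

θ_c ≈ 49.33°

tan θ_B = n₂/n₁ = tan 37.18° = 0.7585.
Total internal reflection: sin θ_c = n₂/n₁ = 0.7585.
θ_c = arcsin(0.7585) = 49.33°.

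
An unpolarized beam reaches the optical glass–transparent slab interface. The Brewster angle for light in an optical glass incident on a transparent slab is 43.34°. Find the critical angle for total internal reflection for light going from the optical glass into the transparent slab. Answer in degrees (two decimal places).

θ_c ≈ 70.68°

n₂/n₁ = tan 43.34° = 0.9437; the critical angle satisfies sin θ_c = n₂/n₁.
θ_c = arcsin(0.9437) = 70.68°.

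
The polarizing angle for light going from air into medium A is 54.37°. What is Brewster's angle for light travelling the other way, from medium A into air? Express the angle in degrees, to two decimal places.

θ_B' ≈ 35.63°

The two Brewster angles are complementary: θ_B' = 90° − θ_B = 90° − 54.37° = 35.63°.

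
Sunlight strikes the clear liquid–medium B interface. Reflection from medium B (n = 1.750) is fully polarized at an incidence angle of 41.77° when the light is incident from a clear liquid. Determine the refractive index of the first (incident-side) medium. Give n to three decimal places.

Full polarization of the reflected beam means tan θ_B = n₂/n₁, where n₁ is the incident medium (a clear liquid).
n₁ = n₂ / tan θ_B = 1.750 / tan 41.77° = 1.959.

n ≈ 1.959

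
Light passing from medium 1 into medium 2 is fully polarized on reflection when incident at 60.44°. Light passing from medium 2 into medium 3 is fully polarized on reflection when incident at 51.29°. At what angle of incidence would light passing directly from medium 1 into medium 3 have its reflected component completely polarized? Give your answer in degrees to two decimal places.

Each Brewster angle gives a ratio: n₂/n₁ = tan 60.44° = 1.7632, n₃/n₂ = tan 51.29° = 1.2478.
Multiplying, n₃/n₁ = 1.7632 × 1.2478 = 2.2000, and θ_B(1→3) = arctan 2.2000 = 65.56°.

θ_B ≈ 65.56°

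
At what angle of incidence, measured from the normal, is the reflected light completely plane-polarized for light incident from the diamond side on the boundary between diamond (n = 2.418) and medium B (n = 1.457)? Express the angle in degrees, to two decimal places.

Brewster's condition: tan θ_B = n₂/n₁ = 1.457/2.418 = 0.6026.
θ_B = arctan(0.6026) = 31.07°.

θ_B ≈ 31.07°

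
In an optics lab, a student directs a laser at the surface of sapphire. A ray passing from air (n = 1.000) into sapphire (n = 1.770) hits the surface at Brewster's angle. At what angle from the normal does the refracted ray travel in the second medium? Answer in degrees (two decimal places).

θ_t ≈ 29.47°

θ_B = arctan(n₂/n₁) = arctan(1.770/1.000) = 60.53°.
At Brewster's angle the reflected and refracted rays are perpendicular, so θ_t = 90° − θ_B = 90° − 60.53° = 29.47°.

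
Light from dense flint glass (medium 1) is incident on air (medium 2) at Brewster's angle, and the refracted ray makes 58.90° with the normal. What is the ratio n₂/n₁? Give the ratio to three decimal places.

n₂/n₁ ≈ 0.603

At Brewster incidence θ_B = 90° − θ_t = 90° − 58.90° = 31.10°.
Then n₂/n₁ = tan θ_B = tan 31.10° = 0.603.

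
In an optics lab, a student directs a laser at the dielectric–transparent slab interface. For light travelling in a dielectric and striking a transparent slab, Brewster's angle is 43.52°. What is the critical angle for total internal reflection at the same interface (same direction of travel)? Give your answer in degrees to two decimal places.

tan θ_B = n₂/n₁ = tan 43.52° = 0.9496.
Total internal reflection: sin θ_c = n₂/n₁ = 0.9496.
θ_c = arcsin(0.9496) = 71.74°.

θ_c ≈ 71.74°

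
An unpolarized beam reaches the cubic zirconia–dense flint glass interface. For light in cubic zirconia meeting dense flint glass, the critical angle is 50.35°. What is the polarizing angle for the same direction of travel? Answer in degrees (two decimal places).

At the critical angle sin θ_c = n₂/n₁, giving n₂/n₁ = sin 50.35° = 0.7700.
Then tan θ_B = n₂/n₁ = 0.7700, so θ_B = arctan 0.7700 = 37.59°.

θ_B ≈ 37.59°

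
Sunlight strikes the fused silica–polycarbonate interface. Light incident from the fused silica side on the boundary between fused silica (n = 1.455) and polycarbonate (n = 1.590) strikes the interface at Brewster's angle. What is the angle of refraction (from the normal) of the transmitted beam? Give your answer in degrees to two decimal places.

θ_t ≈ 42.46°

θ_B = arctan(n₂/n₁) = arctan(1.590/1.455) = 47.54°.
Since θ_B + θ_t = 90° at Brewster incidence, θ_t = 90° − 47.54° = 42.46°.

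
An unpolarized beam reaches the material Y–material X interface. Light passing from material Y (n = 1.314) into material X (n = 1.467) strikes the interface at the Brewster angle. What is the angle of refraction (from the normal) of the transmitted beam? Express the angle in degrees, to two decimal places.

tan θ_B = n₂/n₁ = 1.467/1.314 = 1.1164, so θ_B = 48.15°.
Since θ_B + θ_t = 90° at Brewster incidence, θ_t = 90° − 48.15° = 41.85°.

θ_t ≈ 41.85°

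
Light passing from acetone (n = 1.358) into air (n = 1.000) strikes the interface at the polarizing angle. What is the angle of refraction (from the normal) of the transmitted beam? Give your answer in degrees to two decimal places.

θ_t ≈ 53.63°

θ_B = arctan(n₂/n₁) = arctan(1.000/1.358) = 36.37°.
Since θ_B + θ_t = 90° at Brewster incidence, θ_t = 90° − 36.37° = 53.63°.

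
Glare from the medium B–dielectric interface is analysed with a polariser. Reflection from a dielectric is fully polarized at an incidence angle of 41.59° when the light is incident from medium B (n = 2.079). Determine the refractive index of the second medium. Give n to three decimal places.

Full polarization of the reflected beam means tan θ_B = n₂/n₁, where n₁ is the incident medium (medium B).
n₂ = n₁ tan θ_B = 2.079 × tan 41.59° = 1.845.

n ≈ 1.845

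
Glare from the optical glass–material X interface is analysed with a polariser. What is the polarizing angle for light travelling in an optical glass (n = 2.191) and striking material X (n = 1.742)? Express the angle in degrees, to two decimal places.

Here n₂/n₁ = 1.742/2.191 = 0.7951, and Brewster's law gives tan θ_B = n₂/n₁. Taking the arctangent, θ_B = 38.49°.

θ_B ≈ 38.49°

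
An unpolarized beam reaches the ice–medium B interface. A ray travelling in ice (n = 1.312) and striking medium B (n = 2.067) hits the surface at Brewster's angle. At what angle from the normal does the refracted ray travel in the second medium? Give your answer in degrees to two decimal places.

θ_t ≈ 32.40°

First find Brewster's angle: tan θ_B = 2.067/1.312 = 1.5755, giving θ_B = 57.60°.
The refracted ray is perpendicular to the reflected ray, so θ_t = 90° − θ_B = 32.40°.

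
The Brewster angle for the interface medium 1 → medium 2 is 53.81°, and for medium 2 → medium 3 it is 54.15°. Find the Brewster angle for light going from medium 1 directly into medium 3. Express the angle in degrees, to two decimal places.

tan θ_B(1→2) = n₂/n₁ = tan 53.81° = 1.3668.
tan θ_B(2→3) = n₃/n₂ = tan 54.15° = 1.3840.
Multiplying, n₃/n₁ = 1.3668 × 1.3840 = 1.8917, and θ_B(1→3) = arctan 1.8917 = 62.14°.

θ_B ≈ 62.14°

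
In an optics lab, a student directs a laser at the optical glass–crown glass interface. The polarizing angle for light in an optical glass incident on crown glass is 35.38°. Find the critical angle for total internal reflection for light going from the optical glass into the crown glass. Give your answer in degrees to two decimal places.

θ_c ≈ 45.25°

From Brewster, n₂/n₁ = tan θ_B = tan 35.38° = 0.7101.
Then sin θ_c = n₂/n₁ = 0.7101, so θ_c = arcsin 0.7101 = 45.25°.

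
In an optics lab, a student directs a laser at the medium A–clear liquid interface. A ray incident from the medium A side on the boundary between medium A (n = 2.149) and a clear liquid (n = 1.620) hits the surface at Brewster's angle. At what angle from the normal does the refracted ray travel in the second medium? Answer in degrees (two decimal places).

θ_t ≈ 52.99°

tan θ_B = n₂/n₁ = 1.620/2.149 = 0.7538, so θ_B = 37.01°.
At Brewster's angle the reflected and refracted rays are perpendicular, so θ_t = 90° − θ_B = 90° − 37.01° = 52.99°.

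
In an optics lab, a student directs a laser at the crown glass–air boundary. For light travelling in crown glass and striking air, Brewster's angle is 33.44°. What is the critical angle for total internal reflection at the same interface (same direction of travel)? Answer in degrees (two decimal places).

θ_c ≈ 41.33°

tan θ_B = n₂/n₁ = tan 33.44° = 0.6604.
Total internal reflection: sin θ_c = n₂/n₁ = 0.6604.
θ_c = arcsin(0.6604) = 41.33°.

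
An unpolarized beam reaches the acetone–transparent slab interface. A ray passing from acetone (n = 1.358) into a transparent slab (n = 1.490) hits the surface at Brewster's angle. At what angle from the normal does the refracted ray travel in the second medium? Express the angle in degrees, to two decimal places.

θ_B = arctan(n₂/n₁) = arctan(1.490/1.358) = 47.65°.
Since θ_B + θ_t = 90° at Brewster incidence, θ_t = 90° − 47.65° = 42.35°.

θ_t ≈ 42.35°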